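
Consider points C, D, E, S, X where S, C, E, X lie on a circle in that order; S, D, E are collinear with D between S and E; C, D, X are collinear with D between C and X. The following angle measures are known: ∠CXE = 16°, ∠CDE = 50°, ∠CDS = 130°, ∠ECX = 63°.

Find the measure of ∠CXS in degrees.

1. ∠SDX = 50°  [vertical angles at D]
2. ∠ESX = 63°  [same arc EX]
3. ∠CXS = 67°  [△SDX]

∠CXS = 67°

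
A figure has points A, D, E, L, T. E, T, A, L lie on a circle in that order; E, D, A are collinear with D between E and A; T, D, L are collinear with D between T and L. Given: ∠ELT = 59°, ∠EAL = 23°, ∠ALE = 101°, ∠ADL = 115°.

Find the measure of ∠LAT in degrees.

1. ∠AEL = 56°  [△EAL]
2. ∠ALT = 42°  [△ADL]
3. ∠ATL = 56°  [same arc AL]
4. ∠LAT = 82°  [△TAL]

∠LAT = 82°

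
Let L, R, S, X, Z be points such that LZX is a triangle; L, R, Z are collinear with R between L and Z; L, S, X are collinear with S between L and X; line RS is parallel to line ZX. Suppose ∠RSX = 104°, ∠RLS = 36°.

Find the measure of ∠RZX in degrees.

∠RZX = 68°

1. ∠LSR = 76°  [linear pair at S on LX]
2. ∠LRS = 68°  [△LRS]
3. ∠SRZ = 112°  [linear pair at R on LZ]
4. ∠RZX = 68°  [RS∥ZX, co-interior at Z–R]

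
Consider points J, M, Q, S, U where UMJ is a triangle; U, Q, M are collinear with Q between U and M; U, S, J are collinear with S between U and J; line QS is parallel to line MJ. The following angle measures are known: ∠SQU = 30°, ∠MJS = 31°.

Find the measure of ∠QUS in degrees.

∠QUS = 119°

1. ∠JMU = 30°  [QS∥MJ, corresponding at Q]
2. ∠MJU = 31°  [S on ray JU]
3. ∠JUM = 119°  [△UMJ]
4. ∠QUS = 119°  [Q on UM, S on UJ]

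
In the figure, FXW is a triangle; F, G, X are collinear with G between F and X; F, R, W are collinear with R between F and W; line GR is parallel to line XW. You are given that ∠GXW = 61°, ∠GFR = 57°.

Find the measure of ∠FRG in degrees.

1. ∠FXW = 61°  [G on ray XF]
2. ∠WFX = 57°  [G on FX, R on FW]
3. ∠FWX = 62°  [△FXW]
4. ∠FRG = 62°  [GR∥XW, corresponding at R]

∠FRG = 62°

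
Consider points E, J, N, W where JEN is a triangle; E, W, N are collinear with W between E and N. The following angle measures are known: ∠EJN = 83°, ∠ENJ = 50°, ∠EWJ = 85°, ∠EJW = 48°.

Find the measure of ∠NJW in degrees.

1. ∠JNW = 50°  [W on ray NE]
2. ∠JWN = 95°  [linear pair at W on EN]
3. ∠NJW = 35°  [△JWN]

∠NJW = 35°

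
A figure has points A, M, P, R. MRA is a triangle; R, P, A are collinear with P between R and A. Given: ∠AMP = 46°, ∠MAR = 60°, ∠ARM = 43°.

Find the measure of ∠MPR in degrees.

∠MPR = 106°

1. ∠MAP = 60°  [P on ray AR]
2. ∠APM = 74°  [△MPA]
3. ∠MPR = 106°  [linear pair at P on RA]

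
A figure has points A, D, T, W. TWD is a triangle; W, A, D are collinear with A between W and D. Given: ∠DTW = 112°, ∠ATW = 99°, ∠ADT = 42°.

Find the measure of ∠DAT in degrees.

∠DAT = 125°

1. ∠TDW = 42°  [A on ray DW]
2. ∠DWT = 26°  [△TWD]
3. ∠AWT = 26°  [A on ray WD]
4. ∠TAW = 55°  [△TWA]
5. ∠DAT = 125°  [linear pair at A on WD]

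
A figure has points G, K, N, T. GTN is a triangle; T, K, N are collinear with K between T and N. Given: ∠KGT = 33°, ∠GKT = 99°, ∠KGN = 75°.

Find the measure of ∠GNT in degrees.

∠GNT = 24°

1. ∠GKN = 81°  [linear pair at K on TN]
2. ∠GNK = 24°  [△GKN]
3. ∠GNT = 24°  [K on ray NT]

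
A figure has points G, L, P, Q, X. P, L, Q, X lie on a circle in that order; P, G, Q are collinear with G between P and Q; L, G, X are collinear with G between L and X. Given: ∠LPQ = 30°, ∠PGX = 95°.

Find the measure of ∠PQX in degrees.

1. ∠LXQ = 30°  [same arc LQ]
2. ∠QGX = 85°  [linear pair at G on PQ]
3. ∠PQX = 65°  [△QGX]

∠PQX = 65°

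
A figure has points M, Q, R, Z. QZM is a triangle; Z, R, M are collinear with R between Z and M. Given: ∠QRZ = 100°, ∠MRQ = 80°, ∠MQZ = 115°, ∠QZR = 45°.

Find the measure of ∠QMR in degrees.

1. ∠MZQ = 45°  [R on ray ZM]
2. ∠QMZ = 20°  [△QZM]
3. ∠QMR = 20°  [R on ray MZ]

∠QMR = 20°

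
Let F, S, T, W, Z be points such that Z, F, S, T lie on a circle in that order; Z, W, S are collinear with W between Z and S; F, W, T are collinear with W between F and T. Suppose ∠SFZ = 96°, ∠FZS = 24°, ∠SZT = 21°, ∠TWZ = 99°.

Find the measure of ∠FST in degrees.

1. ∠FTS = 24°  [same arc FS]
2. ∠SFT = 21°  [same arc ST]
3. ∠FST = 135°  [△FST]

∠FST = 135°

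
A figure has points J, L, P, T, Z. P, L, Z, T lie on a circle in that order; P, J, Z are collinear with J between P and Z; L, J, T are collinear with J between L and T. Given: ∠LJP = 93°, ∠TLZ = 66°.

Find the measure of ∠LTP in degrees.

1. ∠TJZ = 93°  [vertical angles at J]
2. ∠TPZ = 66°  [same arc ZT]
3. ∠PJT = 87°  [linear pair at J on PZ]
4. ∠LTP = 27°  [△PJT]

∠LTP = 27°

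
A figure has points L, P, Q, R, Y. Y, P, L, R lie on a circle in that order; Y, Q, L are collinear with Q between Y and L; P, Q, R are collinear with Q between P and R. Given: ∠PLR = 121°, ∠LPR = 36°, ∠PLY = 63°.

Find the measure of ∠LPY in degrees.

∠LPY = 94°

1. ∠LRP = 23°  [△PLR]
2. ∠LYP = 23°  [same arc PL]
3. ∠LPY = 94°  [△YPL]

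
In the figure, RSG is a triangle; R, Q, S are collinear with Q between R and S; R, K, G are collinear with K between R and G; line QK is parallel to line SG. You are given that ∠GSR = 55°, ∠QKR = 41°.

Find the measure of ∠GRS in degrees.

1. ∠KQR = 55°  [QK∥SG, corresponding at Q]
2. ∠KRQ = 84°  [△RQK]
3. ∠GRS = 84°  [Q on RS, K on RG]

∠GRS = 84°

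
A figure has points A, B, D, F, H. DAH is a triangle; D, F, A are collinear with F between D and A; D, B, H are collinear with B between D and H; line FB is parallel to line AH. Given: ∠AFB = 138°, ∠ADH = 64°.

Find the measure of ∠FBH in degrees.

1. ∠BFD = 42°  [linear pair at F on DA]
2. ∠BDF = 64°  [F on DA, B on DH]
3. ∠DBF = 74°  [△DFB]
4. ∠FBH = 106°  [linear pair at B on DH]

∠FBH = 106°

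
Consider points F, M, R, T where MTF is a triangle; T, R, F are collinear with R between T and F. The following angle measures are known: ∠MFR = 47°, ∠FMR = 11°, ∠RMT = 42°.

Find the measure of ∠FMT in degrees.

1. ∠FRM = 122°  [△MRF]
2. ∠MFT = 47°  [R on ray FT]
3. ∠MRT = 58°  [linear pair at R on TF]
4. ∠MTR = 80°  [△MTR]
5. ∠FTM = 80°  [R on ray TF]
6. ∠FMT = 53°  [△MTF]

∠FMT = 53°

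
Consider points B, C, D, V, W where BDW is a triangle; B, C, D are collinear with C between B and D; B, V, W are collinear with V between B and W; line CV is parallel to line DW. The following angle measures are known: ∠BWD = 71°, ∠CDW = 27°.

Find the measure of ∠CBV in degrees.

∠CBV = 82°

1. ∠BDW = 27°  [C on ray DB]
2. ∠DBW = 82°  [△BDW]
3. ∠CBV = 82°  [C on BD, V on BW]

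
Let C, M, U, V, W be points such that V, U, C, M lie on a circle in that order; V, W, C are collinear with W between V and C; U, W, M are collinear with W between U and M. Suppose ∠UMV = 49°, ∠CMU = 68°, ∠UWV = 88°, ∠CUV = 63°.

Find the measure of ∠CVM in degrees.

1. ∠CWM = 88°  [vertical angles at W]
2. ∠CMV = 117°  [cyclic VUCM, opposite ∠U+∠M]
3. ∠MCV = 24°  [△CWM]
4. ∠CVM = 39°  [△VCM]

∠CVM = 39°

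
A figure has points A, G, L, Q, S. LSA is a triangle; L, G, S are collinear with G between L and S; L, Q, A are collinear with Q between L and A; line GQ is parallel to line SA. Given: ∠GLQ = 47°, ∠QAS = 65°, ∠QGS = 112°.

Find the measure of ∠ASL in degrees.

∠ASL = 68°

1. ∠ALS = 47°  [G on LS, Q on LA]
2. ∠LAS = 65°  [Q on ray AL]
3. ∠ASL = 68°  [△LSA]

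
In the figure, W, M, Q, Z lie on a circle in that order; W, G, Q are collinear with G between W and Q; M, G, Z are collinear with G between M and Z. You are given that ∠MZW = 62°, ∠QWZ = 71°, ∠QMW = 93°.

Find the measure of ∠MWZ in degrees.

1. ∠QZW = 87°  [cyclic WMQZ, opposite ∠M+∠Z]
2. ∠WQZ = 22°  [△WQZ]
3. ∠WMZ = 22°  [same arc WZ]
4. ∠MWZ = 96°  [△WMZ]

∠MWZ = 96°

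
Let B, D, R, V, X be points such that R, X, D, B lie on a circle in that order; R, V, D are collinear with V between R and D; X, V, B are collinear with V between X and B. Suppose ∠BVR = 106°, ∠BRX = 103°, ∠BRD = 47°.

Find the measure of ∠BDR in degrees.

∠BDR = 50°

1. ∠RBX = 27°  [△RVB]
2. ∠BXR = 50°  [△RXB]
3. ∠BDR = 50°  [same arc RB]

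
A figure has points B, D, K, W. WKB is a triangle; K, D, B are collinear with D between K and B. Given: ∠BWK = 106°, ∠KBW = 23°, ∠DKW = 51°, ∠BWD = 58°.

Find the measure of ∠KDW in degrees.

1. ∠DBW = 23°  [D on ray BK]
2. ∠BDW = 99°  [△WDB]
3. ∠KDW = 81°  [linear pair at D on KB]

∠KDW = 81°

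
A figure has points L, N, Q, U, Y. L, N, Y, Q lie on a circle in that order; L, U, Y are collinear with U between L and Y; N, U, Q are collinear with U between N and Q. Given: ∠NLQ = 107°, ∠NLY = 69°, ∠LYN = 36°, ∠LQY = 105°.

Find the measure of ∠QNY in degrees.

∠QNY = 38°

1. ∠NYQ = 73°  [cyclic LNYQ, opposite ∠L+∠Y]
2. ∠NQY = 69°  [same arc NY]
3. ∠QNY = 38°  [△NYQ]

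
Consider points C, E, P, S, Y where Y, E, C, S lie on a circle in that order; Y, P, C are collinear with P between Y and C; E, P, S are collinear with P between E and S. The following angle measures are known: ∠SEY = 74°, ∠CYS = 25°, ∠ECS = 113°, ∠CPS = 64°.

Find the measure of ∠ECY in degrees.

∠ECY = 39°

1. ∠SCY = 74°  [same arc YS]
2. ∠CES = 25°  [same arc CS]
3. ∠CSY = 81°  [△YCS]
4. ∠CSE = 42°  [△ECS]
5. ∠CEY = 99°  [cyclic YECS, opposite ∠E+∠S]
6. ∠CYE = 42°  [same arc EC]
7. ∠ECY = 39°  [△YEC]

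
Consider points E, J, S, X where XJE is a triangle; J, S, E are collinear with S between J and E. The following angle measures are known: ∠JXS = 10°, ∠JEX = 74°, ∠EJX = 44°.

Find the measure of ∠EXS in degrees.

∠EXS = 52°

1. ∠SEX = 74°  [S on ray EJ]
2. ∠SJX = 44°  [S on ray JE]
3. ∠JSX = 126°  [△XJS]
4. ∠ESX = 54°  [linear pair at S on JE]
5. ∠EXS = 52°  [△XSE]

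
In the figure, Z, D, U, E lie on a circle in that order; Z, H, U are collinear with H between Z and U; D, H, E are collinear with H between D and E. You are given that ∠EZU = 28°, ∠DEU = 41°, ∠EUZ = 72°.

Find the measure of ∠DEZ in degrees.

1. ∠EDU = 28°  [same arc UE]
2. ∠DUE = 111°  [△DUE]
3. ∠EDZ = 72°  [same arc ZE]
4. ∠DZE = 69°  [cyclic ZDUE, opposite ∠Z+∠U]
5. ∠DEZ = 39°  [△ZDE]

∠DEZ = 39°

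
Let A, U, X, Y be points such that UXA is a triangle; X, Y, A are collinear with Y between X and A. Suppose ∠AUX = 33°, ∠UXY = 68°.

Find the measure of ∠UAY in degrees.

∠UAY = 79°

1. ∠AXU = 68°  [Y on ray XA]
2. ∠UAX = 79°  [△UXA]
3. ∠UAY = 79°  [Y on ray AX]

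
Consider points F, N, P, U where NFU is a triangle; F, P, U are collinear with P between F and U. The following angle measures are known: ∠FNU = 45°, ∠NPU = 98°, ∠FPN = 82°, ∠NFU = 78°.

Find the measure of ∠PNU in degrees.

∠PNU = 25°

1. ∠FUN = 57°  [△NFU]
2. ∠NUP = 57°  [P on ray UF]
3. ∠PNU = 25°  [△NPU]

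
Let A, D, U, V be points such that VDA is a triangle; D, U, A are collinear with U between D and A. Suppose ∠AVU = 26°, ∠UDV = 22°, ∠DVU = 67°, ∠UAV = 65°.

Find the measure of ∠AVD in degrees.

1. ∠ADV = 22°  [U on ray DA]
2. ∠DAV = 65°  [U on ray AD]
3. ∠AVD = 93°  [△VDA]

∠AVD = 93°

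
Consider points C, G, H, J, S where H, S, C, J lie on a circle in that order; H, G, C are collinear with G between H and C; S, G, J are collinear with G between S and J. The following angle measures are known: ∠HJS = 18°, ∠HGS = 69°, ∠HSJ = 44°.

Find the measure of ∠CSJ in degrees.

∠CSJ = 51°

1. ∠HCS = 18°  [same arc HS]
2. ∠CGS = 111°  [linear pair at G on HC]
3. ∠CSJ = 51°  [△SGC]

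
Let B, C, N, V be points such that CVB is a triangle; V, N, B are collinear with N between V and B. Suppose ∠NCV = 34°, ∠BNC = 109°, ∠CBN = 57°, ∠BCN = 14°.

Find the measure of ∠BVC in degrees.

1. ∠CNV = 71°  [linear pair at N on VB]
2. ∠CVN = 75°  [△CVN]
3. ∠BVC = 75°  [N on ray VB]

∠BVC = 75°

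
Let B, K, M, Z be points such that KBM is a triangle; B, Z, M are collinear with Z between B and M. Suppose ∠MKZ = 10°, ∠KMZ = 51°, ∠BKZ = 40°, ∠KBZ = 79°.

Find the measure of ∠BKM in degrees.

1. ∠BMK = 51°  [Z on ray MB]
2. ∠KBM = 79°  [Z on ray BM]
3. ∠BKM = 50°  [△KBM]

∠BKM = 50°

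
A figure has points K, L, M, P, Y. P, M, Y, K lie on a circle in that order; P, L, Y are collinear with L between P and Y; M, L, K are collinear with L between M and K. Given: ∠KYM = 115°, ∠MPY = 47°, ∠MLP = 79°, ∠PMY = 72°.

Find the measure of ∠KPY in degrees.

1. ∠MKY = 47°  [same arc MY]
2. ∠KLY = 79°  [vertical angles at L]
3. ∠PKY = 108°  [cyclic PMYK, opposite ∠M+∠K]
4. ∠KYP = 54°  [△YLK]
5. ∠KPY = 18°  [△PYK]

∠KPY = 18°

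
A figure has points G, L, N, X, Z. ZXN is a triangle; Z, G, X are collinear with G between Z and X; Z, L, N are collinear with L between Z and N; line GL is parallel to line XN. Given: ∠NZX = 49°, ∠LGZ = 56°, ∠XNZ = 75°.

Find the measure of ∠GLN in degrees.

1. ∠GZL = 49°  [G on ZX, L on ZN]
2. ∠GLZ = 75°  [△ZGL]
3. ∠GLN = 105°  [linear pair at L on ZN]

∠GLN = 105°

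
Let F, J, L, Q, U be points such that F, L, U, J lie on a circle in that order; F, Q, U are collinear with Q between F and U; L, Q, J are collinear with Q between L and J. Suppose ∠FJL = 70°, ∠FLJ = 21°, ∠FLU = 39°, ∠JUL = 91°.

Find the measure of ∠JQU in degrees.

∠JQU = 88°

1. ∠FUL = 70°  [same arc FL]
2. ∠FUJ = 21°  [same arc FJ]
3. ∠LFU = 71°  [△FLU]
4. ∠LJU = 71°  [same arc LU]
5. ∠JQU = 88°  [△UQJ]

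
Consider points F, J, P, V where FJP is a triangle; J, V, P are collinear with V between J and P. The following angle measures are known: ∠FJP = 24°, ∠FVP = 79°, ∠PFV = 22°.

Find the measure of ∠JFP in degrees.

∠JFP = 77°

1. ∠FPV = 79°  [△FVP]
2. ∠FPJ = 79°  [V on ray PJ]
3. ∠JFP = 77°  [△FJP]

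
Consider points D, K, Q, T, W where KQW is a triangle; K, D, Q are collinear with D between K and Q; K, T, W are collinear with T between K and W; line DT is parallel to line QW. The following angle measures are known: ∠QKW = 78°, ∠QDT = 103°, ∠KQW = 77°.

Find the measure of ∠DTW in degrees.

1. ∠KWQ = 25°  [△KQW]
2. ∠DTK = 25°  [DT∥QW, corresponding at T]
3. ∠DTW = 155°  [linear pair at T on KW]

∠DTW = 155°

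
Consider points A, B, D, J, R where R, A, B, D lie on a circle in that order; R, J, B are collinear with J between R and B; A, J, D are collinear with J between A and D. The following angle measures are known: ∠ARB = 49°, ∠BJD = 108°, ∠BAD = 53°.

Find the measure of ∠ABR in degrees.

1. ∠AJR = 108°  [vertical angles at J]
2. ∠AJB = 72°  [linear pair at J on RB]
3. ∠ABR = 55°  [△AJB]

∠ABR = 55°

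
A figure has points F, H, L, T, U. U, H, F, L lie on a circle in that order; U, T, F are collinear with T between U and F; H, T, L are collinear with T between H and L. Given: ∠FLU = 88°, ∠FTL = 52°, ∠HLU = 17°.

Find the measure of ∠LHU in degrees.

∠LHU = 57°

1. ∠FHU = 92°  [cyclic UHFL, opposite ∠H+∠L]
2. ∠HTU = 52°  [vertical angles at T]
3. ∠HFU = 17°  [same arc UH]
4. ∠FUH = 71°  [△UHF]
5. ∠LHU = 57°  [△UTH]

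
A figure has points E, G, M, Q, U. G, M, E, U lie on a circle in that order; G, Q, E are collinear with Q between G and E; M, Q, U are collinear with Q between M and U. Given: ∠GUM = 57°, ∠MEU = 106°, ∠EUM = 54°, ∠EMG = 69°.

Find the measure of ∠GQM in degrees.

1. ∠MGU = 74°  [cyclic GMEU, opposite ∠G+∠E]
2. ∠EGM = 54°  [same arc ME]
3. ∠GMU = 49°  [△GMU]
4. ∠GQM = 77°  [△GQM]

∠GQM = 77°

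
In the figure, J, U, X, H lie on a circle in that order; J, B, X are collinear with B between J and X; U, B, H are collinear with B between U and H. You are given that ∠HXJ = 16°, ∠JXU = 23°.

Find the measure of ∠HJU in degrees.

∠HJU = 141°

1. ∠HUJ = 16°  [same arc JH]
2. ∠JHU = 23°  [same arc JU]
3. ∠HJU = 141°  [△JUH]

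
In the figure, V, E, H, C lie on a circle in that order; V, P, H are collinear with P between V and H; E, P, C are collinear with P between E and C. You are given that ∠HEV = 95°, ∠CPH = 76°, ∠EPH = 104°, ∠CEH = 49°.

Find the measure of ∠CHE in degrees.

∠CHE = 73°

1. ∠HCV = 85°  [cyclic VEHC, opposite ∠E+∠C]
2. ∠CVH = 49°  [same arc HC]
3. ∠CHV = 46°  [△VHC]
4. ∠ECH = 58°  [△HPC]
5. ∠CHE = 73°  [△EHC]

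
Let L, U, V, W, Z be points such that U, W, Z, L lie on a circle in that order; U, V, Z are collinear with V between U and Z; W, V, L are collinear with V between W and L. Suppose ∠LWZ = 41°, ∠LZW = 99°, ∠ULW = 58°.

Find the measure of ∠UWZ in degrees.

1. ∠WLZ = 40°  [△WZL]
2. ∠UZW = 58°  [same arc UW]
3. ∠WUZ = 40°  [same arc WZ]
4. ∠UWZ = 82°  [△UWZ]

∠UWZ = 82°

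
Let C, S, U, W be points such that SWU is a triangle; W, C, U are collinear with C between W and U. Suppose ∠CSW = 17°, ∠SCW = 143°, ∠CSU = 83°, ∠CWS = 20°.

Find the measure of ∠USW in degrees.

1. ∠SCU = 37°  [linear pair at C on WU]
2. ∠CUS = 60°  [△SCU]
3. ∠SWU = 20°  [C on ray WU]
4. ∠SUW = 60°  [C on ray UW]
5. ∠USW = 100°  [△SWU]

∠USW = 100°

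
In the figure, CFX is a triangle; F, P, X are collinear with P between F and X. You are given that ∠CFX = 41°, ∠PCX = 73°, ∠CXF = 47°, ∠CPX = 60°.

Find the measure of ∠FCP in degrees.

1. ∠CFP = 41°  [P on ray FX]
2. ∠CPF = 120°  [linear pair at P on FX]
3. ∠FCP = 19°  [△CFP]

∠FCP = 19°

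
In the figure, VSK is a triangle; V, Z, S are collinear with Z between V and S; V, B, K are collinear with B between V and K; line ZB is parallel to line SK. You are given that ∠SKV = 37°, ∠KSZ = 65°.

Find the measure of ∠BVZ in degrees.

∠BVZ = 78°

1. ∠KSV = 65°  [Z on ray SV]
2. ∠KVS = 78°  [△VSK]
3. ∠BVZ = 78°  [Z on VS, B on VK]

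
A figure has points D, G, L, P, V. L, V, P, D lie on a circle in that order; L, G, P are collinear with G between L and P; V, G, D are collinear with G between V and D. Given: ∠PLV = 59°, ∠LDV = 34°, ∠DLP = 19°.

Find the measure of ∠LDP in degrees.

1. ∠LPV = 34°  [same arc LV]
2. ∠LVP = 87°  [△LVP]
3. ∠LDP = 93°  [cyclic LVPD, opposite ∠V+∠D]

∠LDP = 93°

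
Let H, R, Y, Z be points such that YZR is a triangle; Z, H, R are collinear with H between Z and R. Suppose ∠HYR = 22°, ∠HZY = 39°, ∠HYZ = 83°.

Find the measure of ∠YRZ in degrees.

∠YRZ = 36°

1. ∠YHZ = 58°  [△YZH]
2. ∠RHY = 122°  [linear pair at H on ZR]
3. ∠HRY = 36°  [△YHR]
4. ∠YRZ = 36°  [H on ray RZ]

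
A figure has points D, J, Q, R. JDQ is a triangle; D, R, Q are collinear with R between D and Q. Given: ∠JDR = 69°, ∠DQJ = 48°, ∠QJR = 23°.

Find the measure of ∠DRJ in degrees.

1. ∠JQR = 48°  [R on ray QD]
2. ∠JRQ = 109°  [△JRQ]
3. ∠DRJ = 71°  [linear pair at R on DQ]

∠DRJ = 71°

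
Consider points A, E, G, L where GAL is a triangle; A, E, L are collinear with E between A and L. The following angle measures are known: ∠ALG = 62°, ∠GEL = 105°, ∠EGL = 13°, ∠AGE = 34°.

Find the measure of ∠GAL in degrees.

1. ∠AEG = 75°  [linear pair at E on AL]
2. ∠EAG = 71°  [△GAE]
3. ∠GAL = 71°  [E on ray AL]

∠GAL = 71°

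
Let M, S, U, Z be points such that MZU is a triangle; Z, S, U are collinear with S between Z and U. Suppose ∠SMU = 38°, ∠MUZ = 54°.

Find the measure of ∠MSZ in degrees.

1. ∠MUS = 54°  [S on ray UZ]
2. ∠MSU = 88°  [△MSU]
3. ∠MSZ = 92°  [linear pair at S on ZU]

∠MSZ = 92°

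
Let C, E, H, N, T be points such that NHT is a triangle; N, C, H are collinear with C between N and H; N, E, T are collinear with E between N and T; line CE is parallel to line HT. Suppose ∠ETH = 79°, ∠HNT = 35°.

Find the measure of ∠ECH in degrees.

∠ECH = 114°

1. ∠HTN = 79°  [E on ray TN]
2. ∠NHT = 66°  [△NHT]
3. ∠ECN = 66°  [CE∥HT, corresponding at C]
4. ∠ECH = 114°  [linear pair at C on NH]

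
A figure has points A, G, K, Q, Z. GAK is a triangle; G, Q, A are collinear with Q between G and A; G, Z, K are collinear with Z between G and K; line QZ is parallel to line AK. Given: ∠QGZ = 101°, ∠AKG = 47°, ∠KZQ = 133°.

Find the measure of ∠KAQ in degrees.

∠KAQ = 32°

1. ∠AGK = 101°  [Q on GA, Z on GK]
2. ∠GAK = 32°  [△GAK]
3. ∠KAQ = 32°  [Q on ray AG]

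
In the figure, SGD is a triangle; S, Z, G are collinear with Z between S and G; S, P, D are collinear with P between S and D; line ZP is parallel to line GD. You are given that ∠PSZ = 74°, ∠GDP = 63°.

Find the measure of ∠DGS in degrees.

∠DGS = 43°

1. ∠DSG = 74°  [Z on SG, P on SD]
2. ∠GDS = 63°  [P on ray DS]
3. ∠DGS = 43°  [△SGD]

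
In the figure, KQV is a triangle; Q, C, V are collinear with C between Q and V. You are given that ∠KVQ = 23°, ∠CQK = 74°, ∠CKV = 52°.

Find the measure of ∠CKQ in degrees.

∠CKQ = 31°

1. ∠CVK = 23°  [C on ray VQ]
2. ∠KCV = 105°  [△KCV]
3. ∠KCQ = 75°  [linear pair at C on QV]
4. ∠CKQ = 31°  [△KQC]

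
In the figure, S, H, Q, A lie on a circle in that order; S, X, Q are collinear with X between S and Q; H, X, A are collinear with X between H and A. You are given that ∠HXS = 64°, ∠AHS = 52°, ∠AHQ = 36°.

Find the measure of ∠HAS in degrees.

∠HAS = 28°

1. ∠AXQ = 64°  [vertical angles at X]
2. ∠ASQ = 36°  [same arc QA]
3. ∠AXS = 116°  [linear pair at X on SQ]
4. ∠HAS = 28°  [△SXA]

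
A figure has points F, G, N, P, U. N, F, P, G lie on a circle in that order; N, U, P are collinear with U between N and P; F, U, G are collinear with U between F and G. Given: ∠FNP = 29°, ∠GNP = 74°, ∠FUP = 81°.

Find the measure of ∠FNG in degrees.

1. ∠FGP = 29°  [same arc FP]
2. ∠GFP = 74°  [same arc PG]
3. ∠FPG = 77°  [△FPG]
4. ∠FNG = 103°  [cyclic NFPG, opposite ∠N+∠P]

∠FNG = 103°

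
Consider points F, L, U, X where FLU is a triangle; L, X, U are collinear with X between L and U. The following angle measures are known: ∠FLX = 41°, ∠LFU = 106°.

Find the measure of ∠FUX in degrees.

∠FUX = 33°

1. ∠FLU = 41°  [X on ray LU]
2. ∠FUL = 33°  [△FLU]
3. ∠FUX = 33°  [X on ray UL]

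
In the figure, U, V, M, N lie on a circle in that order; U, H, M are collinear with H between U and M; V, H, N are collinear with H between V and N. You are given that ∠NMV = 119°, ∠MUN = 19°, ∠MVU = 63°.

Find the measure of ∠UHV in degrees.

1. ∠MVN = 19°  [same arc MN]
2. ∠MNU = 117°  [cyclic UVMN, opposite ∠V+∠N]
3. ∠MNV = 42°  [△VMN]
4. ∠NMU = 44°  [△UMN]
5. ∠MUV = 42°  [same arc VM]
6. ∠NVU = 44°  [same arc UN]
7. ∠UHV = 94°  [△UHV]

∠UHV = 94°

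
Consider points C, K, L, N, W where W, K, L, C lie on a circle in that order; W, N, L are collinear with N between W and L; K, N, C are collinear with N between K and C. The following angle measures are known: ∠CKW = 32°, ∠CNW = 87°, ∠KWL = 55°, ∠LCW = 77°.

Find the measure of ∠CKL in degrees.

∠CKL = 71°

1. ∠CLW = 32°  [same arc WC]
2. ∠CWL = 71°  [△WLC]
3. ∠CKL = 71°  [same arc LC]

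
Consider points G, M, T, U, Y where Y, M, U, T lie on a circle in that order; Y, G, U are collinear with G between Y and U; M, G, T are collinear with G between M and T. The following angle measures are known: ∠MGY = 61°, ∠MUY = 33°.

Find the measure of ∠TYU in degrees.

1. ∠TGU = 61°  [vertical angles at G]
2. ∠MTY = 33°  [same arc YM]
3. ∠TGY = 119°  [linear pair at G on YU]
4. ∠TYU = 28°  [△YGT]

∠TYU = 28°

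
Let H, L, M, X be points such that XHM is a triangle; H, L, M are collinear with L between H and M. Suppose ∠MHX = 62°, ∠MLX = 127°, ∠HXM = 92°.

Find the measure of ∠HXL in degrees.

1. ∠LHX = 62°  [L on ray HM]
2. ∠HLX = 53°  [linear pair at L on HM]
3. ∠HXL = 65°  [△XHL]

∠HXL = 65°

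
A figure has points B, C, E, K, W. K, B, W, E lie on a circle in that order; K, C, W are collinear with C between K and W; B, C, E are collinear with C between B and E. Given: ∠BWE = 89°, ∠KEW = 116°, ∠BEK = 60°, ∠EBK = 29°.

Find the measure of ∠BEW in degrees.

1. ∠KBW = 64°  [cyclic KBWE, opposite ∠B+∠E]
2. ∠BWK = 60°  [same arc KB]
3. ∠BKW = 56°  [△KBW]
4. ∠BEW = 56°  [same arc BW]

∠BEW = 56°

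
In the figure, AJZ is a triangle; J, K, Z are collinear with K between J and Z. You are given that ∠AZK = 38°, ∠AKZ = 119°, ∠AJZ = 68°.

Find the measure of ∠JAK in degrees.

1. ∠AKJ = 61°  [linear pair at K on JZ]
2. ∠AJK = 68°  [K on ray JZ]
3. ∠JAK = 51°  [△AJK]

∠JAK = 51°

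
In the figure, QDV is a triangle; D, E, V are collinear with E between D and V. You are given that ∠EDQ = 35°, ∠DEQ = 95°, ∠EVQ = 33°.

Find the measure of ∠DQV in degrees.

∠DQV = 112°

1. ∠QDV = 35°  [E on ray DV]
2. ∠DVQ = 33°  [E on ray VD]
3. ∠DQV = 112°  [△QDV]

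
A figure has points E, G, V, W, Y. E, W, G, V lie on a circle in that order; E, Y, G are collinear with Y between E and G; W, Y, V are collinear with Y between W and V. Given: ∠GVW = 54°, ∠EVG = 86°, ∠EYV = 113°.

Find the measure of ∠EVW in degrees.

∠EVW = 32°

1. ∠GEW = 54°  [same arc WG]
2. ∠EWG = 94°  [cyclic EWGV, opposite ∠W+∠V]
3. ∠EGW = 32°  [△EWG]
4. ∠EVW = 32°  [same arc EW]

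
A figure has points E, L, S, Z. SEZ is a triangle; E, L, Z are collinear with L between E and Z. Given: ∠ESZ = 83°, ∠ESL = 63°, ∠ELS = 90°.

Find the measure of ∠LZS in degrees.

∠LZS = 70°

1. ∠LES = 27°  [△SEL]
2. ∠SEZ = 27°  [L on ray EZ]
3. ∠EZS = 70°  [△SEZ]
4. ∠LZS = 70°  [L on ray ZE]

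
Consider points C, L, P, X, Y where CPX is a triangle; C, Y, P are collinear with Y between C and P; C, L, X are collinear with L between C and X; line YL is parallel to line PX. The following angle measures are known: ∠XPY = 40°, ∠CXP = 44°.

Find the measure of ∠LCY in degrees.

∠LCY = 96°

1. ∠CPX = 40°  [Y on ray PC]
2. ∠PCX = 96°  [△CPX]
3. ∠LCY = 96°  [Y on CP, L on CX]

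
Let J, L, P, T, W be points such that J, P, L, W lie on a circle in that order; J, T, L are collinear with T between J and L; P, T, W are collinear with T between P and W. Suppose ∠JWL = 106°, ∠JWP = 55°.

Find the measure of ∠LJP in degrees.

1. ∠JPL = 74°  [cyclic JPLW, opposite ∠P+∠W]
2. ∠JLP = 55°  [same arc JP]
3. ∠LJP = 51°  [△JPL]

∠LJP = 51°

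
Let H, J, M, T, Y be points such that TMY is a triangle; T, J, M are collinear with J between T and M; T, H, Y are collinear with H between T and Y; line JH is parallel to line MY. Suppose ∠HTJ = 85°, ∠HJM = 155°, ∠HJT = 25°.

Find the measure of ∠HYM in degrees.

1. ∠JHT = 70°  [△TJH]
2. ∠JHY = 110°  [linear pair at H on TY]
3. ∠HYM = 70°  [JH∥MY, co-interior at Y–H]

∠HYM = 70°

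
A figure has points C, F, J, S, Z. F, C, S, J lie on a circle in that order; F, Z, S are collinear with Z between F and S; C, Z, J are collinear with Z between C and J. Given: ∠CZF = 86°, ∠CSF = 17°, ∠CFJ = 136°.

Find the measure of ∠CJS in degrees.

1. ∠CZS = 94°  [linear pair at Z on FS]
2. ∠JCS = 69°  [△CZS]
3. ∠CSJ = 44°  [cyclic FCSJ, opposite ∠F+∠S]
4. ∠CJS = 67°  [△CSJ]

∠CJS = 67°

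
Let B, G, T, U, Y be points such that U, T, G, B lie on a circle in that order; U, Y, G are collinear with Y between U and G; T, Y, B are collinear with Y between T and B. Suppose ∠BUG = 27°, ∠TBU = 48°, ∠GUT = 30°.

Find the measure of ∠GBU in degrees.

∠GBU = 78°

1. ∠TGU = 48°  [same arc UT]
2. ∠GTU = 102°  [△UTG]
3. ∠GBU = 78°  [cyclic UTGB, opposite ∠T+∠B]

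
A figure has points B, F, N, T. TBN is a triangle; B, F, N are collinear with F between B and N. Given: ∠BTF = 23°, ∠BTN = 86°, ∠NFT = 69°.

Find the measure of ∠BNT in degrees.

∠BNT = 48°

1. ∠BFT = 111°  [linear pair at F on BN]
2. ∠FBT = 46°  [△TBF]
3. ∠NBT = 46°  [F on ray BN]
4. ∠BNT = 48°  [△TBN]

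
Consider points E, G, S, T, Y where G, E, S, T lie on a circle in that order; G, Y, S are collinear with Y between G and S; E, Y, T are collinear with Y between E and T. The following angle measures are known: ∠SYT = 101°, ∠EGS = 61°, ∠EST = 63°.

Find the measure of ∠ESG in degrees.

1. ∠EYG = 101°  [vertical angles at Y]
2. ∠ETS = 61°  [same arc ES]
3. ∠SET = 56°  [△EST]
4. ∠EYS = 79°  [linear pair at Y on GS]
5. ∠ESG = 45°  [△EYS]

∠ESG = 45°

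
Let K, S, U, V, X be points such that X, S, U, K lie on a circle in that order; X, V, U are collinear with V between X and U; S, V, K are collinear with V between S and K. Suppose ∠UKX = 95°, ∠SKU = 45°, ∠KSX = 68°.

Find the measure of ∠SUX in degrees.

∠SUX = 50°

1. ∠USX = 85°  [cyclic XSUK, opposite ∠S+∠K]
2. ∠SXU = 45°  [same arc SU]
3. ∠SUX = 50°  [△XSU]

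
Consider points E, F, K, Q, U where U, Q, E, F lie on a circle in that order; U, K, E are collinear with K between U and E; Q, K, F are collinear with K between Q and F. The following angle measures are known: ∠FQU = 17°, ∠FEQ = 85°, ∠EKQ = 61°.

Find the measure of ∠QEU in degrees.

∠QEU = 68°

1. ∠FUQ = 95°  [cyclic UQEF, opposite ∠U+∠E]
2. ∠QFU = 68°  [△UQF]
3. ∠QEU = 68°  [same arc UQ]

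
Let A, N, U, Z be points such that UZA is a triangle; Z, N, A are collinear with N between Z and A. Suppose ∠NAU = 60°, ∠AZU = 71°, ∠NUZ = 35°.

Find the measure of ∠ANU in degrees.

1. ∠NZU = 71°  [N on ray ZA]
2. ∠UNZ = 74°  [△UZN]
3. ∠ANU = 106°  [linear pair at N on ZA]

∠ANU = 106°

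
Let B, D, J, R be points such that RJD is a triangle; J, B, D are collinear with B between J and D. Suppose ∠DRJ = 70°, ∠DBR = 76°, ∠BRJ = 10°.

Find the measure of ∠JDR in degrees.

1. ∠JBR = 104°  [linear pair at B on JD]
2. ∠BJR = 66°  [△RJB]
3. ∠DJR = 66°  [B on ray JD]
4. ∠JDR = 44°  [△RJD]

∠JDR = 44°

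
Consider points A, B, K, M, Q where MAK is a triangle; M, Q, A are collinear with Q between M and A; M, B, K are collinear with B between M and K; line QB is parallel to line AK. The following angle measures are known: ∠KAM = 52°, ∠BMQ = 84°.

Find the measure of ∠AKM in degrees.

1. ∠BQM = 52°  [QB∥AK, corresponding at Q]
2. ∠MBQ = 44°  [△MQB]
3. ∠AKM = 44°  [QB∥AK, corresponding at B]

∠AKM = 44°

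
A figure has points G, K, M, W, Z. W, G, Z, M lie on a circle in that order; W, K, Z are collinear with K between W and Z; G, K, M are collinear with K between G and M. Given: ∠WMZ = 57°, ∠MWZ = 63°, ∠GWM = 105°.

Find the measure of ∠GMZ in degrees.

1. ∠MGZ = 63°  [same arc ZM]
2. ∠GZM = 75°  [cyclic WGZM, opposite ∠W+∠Z]
3. ∠GMZ = 42°  [△GZM]

∠GMZ = 42°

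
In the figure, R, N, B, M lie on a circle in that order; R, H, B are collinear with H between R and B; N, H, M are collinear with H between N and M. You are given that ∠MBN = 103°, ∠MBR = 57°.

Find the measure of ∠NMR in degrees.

∠NMR = 46°

1. ∠MRN = 77°  [cyclic RNBM, opposite ∠R+∠B]
2. ∠MNR = 57°  [same arc RM]
3. ∠NMR = 46°  [△RNM]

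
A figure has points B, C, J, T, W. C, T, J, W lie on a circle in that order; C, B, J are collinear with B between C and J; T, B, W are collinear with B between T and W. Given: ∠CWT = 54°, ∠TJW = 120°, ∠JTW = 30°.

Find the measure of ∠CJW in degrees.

1. ∠TCW = 60°  [cyclic CTJW, opposite ∠C+∠J]
2. ∠CTW = 66°  [△CTW]
3. ∠CJW = 66°  [same arc CW]

∠CJW = 66°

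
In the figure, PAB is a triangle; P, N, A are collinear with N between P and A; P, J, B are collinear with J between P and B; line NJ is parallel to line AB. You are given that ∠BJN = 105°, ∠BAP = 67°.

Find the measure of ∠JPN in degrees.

1. ∠NJP = 75°  [linear pair at J on PB]
2. ∠JNP = 67°  [NJ∥AB, corresponding at N]
3. ∠JPN = 38°  [△PNJ]

∠JPN = 38°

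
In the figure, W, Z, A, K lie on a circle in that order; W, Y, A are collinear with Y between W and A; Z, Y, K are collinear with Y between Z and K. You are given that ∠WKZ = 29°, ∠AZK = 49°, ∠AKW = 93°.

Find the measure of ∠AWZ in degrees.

1. ∠WAZ = 29°  [same arc WZ]
2. ∠AZW = 87°  [cyclic WZAK, opposite ∠Z+∠K]
3. ∠AWZ = 64°  [△WZA]

∠AWZ = 64°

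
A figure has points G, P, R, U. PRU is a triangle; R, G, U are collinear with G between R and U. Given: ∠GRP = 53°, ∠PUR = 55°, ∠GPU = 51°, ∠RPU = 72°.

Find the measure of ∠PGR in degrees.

1. ∠GUP = 55°  [G on ray UR]
2. ∠PGU = 74°  [△PGU]
3. ∠PGR = 106°  [linear pair at G on RU]

∠PGR = 106°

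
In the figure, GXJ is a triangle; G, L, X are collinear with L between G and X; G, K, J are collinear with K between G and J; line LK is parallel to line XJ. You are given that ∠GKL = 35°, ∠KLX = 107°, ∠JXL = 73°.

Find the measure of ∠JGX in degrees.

1. ∠GJX = 35°  [LK∥XJ, corresponding at K]
2. ∠GXJ = 73°  [L on ray XG]
3. ∠JGX = 72°  [△GXJ]

∠JGX = 72°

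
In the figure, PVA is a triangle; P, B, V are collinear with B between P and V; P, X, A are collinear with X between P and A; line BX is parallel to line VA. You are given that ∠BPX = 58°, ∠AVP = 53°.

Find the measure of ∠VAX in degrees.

∠VAX = 69°

1. ∠APV = 58°  [B on PV, X on PA]
2. ∠PAV = 69°  [△PVA]
3. ∠VAX = 69°  [X on ray AP]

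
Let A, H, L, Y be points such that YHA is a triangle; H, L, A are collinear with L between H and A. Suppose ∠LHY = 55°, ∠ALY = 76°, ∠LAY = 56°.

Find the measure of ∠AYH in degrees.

∠AYH = 69°

1. ∠AHY = 55°  [L on ray HA]
2. ∠HAY = 56°  [L on ray AH]
3. ∠AYH = 69°  [△YHA]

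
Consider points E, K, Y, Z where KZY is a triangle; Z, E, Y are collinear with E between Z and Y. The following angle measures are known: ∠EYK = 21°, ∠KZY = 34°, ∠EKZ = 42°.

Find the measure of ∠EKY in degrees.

1. ∠EZK = 34°  [E on ray ZY]
2. ∠KEZ = 104°  [△KZE]
3. ∠KEY = 76°  [linear pair at E on ZY]
4. ∠EKY = 83°  [△KEY]

∠EKY = 83°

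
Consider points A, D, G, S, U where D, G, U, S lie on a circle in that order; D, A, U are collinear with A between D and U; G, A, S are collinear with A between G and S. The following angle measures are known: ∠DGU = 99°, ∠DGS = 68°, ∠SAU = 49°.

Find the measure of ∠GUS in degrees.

1. ∠DSU = 81°  [cyclic DGUS, opposite ∠G+∠S]
2. ∠DUS = 68°  [same arc DS]
3. ∠GSU = 63°  [△UAS]
4. ∠SDU = 31°  [△DUS]
5. ∠SGU = 31°  [same arc US]
6. ∠GUS = 86°  [△GUS]

∠GUS = 86°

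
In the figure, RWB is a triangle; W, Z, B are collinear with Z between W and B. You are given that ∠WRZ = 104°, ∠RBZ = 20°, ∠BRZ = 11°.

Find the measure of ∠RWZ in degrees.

∠RWZ = 45°

1. ∠BZR = 149°  [△RZB]
2. ∠RZW = 31°  [linear pair at Z on WB]
3. ∠RWZ = 45°  [△RWZ]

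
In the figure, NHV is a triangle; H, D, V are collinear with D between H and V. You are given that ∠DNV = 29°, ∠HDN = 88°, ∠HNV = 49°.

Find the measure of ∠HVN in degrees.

1. ∠NDV = 92°  [linear pair at D on HV]
2. ∠DVN = 59°  [△NDV]
3. ∠HVN = 59°  [D on ray VH]

∠HVN = 59°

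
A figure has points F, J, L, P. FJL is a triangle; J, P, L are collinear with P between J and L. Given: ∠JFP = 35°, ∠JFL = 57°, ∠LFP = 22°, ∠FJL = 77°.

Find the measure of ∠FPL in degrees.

∠FPL = 112°

1. ∠FLJ = 46°  [△FJL]
2. ∠FLP = 46°  [P on ray LJ]
3. ∠FPL = 112°  [△FPL]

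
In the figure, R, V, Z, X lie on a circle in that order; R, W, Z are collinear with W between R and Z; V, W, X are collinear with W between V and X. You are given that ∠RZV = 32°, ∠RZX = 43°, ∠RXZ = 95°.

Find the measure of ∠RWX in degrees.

∠RWX = 106°

1. ∠RXV = 32°  [same arc RV]
2. ∠XRZ = 42°  [△RZX]
3. ∠RWX = 106°  [△RWX]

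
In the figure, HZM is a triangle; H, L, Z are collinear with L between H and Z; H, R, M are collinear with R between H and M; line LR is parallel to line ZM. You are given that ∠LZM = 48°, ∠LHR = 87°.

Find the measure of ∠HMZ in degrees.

1. ∠HZM = 48°  [L on ray ZH]
2. ∠MHZ = 87°  [L on HZ, R on HM]
3. ∠HMZ = 45°  [△HZM]

∠HMZ = 45°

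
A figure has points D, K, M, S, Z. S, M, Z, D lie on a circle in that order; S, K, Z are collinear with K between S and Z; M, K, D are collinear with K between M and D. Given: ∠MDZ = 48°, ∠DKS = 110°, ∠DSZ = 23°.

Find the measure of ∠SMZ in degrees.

∠SMZ = 85°

1. ∠MSZ = 48°  [same arc MZ]
2. ∠MKZ = 110°  [vertical angles at K]
3. ∠DMZ = 23°  [same arc ZD]
4. ∠MZS = 47°  [△MKZ]
5. ∠SMZ = 85°  [△SMZ]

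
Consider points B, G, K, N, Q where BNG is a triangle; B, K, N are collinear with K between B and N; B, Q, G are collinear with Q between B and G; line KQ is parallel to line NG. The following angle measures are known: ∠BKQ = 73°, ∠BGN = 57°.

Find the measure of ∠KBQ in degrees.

1. ∠BNG = 73°  [KQ∥NG, corresponding at K]
2. ∠GBN = 50°  [△BNG]
3. ∠KBQ = 50°  [K on BN, Q on BG]

∠KBQ = 50°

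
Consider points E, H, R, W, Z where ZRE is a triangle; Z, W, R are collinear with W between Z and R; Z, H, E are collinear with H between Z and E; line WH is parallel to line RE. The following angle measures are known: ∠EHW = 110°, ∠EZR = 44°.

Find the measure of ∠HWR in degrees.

1. ∠WHZ = 70°  [linear pair at H on ZE]
2. ∠HZW = 44°  [W on ZR, H on ZE]
3. ∠HWZ = 66°  [△ZWH]
4. ∠HWR = 114°  [linear pair at W on ZR]

∠HWR = 114°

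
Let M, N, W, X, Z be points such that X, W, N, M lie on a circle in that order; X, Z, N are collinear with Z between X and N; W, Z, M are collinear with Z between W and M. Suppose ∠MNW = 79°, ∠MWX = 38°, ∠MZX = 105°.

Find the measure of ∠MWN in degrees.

1. ∠MXW = 101°  [cyclic XWNM, opposite ∠X+∠N]
2. ∠WMX = 41°  [△XWM]
3. ∠NZW = 105°  [vertical angles at Z]
4. ∠WNX = 41°  [same arc XW]
5. ∠MWN = 34°  [△WZN]

∠MWN = 34°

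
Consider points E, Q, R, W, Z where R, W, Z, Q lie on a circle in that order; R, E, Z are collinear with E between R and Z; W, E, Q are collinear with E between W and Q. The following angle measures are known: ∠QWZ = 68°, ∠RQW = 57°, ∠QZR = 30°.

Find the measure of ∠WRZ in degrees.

∠WRZ = 25°

1. ∠QRZ = 68°  [same arc ZQ]
2. ∠RZW = 57°  [same arc RW]
3. ∠RQZ = 82°  [△RZQ]
4. ∠RWZ = 98°  [cyclic RWZQ, opposite ∠W+∠Q]
5. ∠WRZ = 25°  [△RWZ]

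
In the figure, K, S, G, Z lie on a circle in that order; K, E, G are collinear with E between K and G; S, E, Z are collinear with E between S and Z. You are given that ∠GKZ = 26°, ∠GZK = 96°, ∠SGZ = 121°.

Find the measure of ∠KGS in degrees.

1. ∠KGZ = 58°  [△KGZ]
2. ∠SKZ = 59°  [cyclic KSGZ, opposite ∠K+∠G]
3. ∠KSZ = 58°  [same arc KZ]
4. ∠KZS = 63°  [△KSZ]
5. ∠KGS = 63°  [same arc KS]

∠KGS = 63°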